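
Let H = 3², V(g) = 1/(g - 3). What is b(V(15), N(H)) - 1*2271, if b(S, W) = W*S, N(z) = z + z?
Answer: -4539/2 ≈ -2269.5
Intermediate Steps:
V(g) = 1/(-3 + g)
H = 9
N(z) = 2*z
b(S, W) = S*W
b(V(15), N(H)) - 1*2271 = (2*9)/(-3 + 15) - 1*2271 = 18/12 - 2271 = (1/12)*18 - 2271 = 3/2 - 2271 = -4539/2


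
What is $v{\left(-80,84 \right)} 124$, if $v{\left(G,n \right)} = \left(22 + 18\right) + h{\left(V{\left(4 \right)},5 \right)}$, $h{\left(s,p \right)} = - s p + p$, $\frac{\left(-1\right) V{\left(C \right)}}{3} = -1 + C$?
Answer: $11160$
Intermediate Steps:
$V{\left(C \right)} = 3 - 3 C$ ($V{\left(C \right)} = - 3 \left(-1 + C\right) = 3 - 3 C$)
$h{\left(s,p \right)} = p - p s$ ($h{\left(s,p \right)} = - p s + p = p - p s$)
$v{\left(G,n \right)} = 90$ ($v{\left(G,n \right)} = \left(22 + 18\right) + 5 \left(1 - \left(3 - 12\right)\right) = 40 + 5 \left(1 - \left(3 - 12\right)\right) = 40 + 5 \left(1 - -9\right) = 40 + 5 \left(1 + 9\right) = 40 + 5 \cdot 10 = 40 + 50 = 90$)
$v{\left(-80,84 \right)} 124 = 90 \cdot 124 = 11160$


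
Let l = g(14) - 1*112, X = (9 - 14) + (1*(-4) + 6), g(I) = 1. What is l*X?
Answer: 333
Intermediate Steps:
X = -3 (X = -5 + (-4 + 6) = -5 + 2 = -3)
l = -111 (l = 1 - 1*112 = 1 - 112 = -111)
l*X = -111*(-3) = 333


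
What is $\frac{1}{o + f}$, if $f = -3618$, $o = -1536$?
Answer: $- \frac{1}{5154} \approx -0.00019402$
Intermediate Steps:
$\frac{1}{o + f} = \frac{1}{-1536 - 3618} = \frac{1}{-5154} = - \frac{1}{5154}$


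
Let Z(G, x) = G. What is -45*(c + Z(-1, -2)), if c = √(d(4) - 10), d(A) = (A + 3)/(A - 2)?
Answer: 45 - 45*I*√26/2 ≈ 45.0 - 114.73*I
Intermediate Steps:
d(A) = (3 + A)/(-2 + A)
c = I*√26/2 (c = √((3 + 4)/(-2 + 4) - 10) = √(7/2 - 10) = √(-13/2) = I*√26/2 ≈ 2.5495*I)
-45*(c + Z(-1, -2)) = -45*(I*√26/2 - 1) = -45*(-1 + I*√26/2) = 45 - 45*I*√26/2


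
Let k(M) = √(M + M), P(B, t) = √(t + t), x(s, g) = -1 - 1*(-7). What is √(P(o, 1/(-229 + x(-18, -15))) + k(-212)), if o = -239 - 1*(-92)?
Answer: √223*√I*√(√446 + 446*√106)/223 ≈ 3.216 + 3.216*I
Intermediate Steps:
x(s, g) = 6 (x(s, g) = -1 + 7 = 6)
o = -147 (o = -239 + 92 = -147)
P(B, t) = √2*√t (P(B, t) = √(2*t) = √2*√t)
k(M) = √2*√M (k(M) = √(2*M) = √2*√M)
√(P(o, 1/(-229 + x(-18, -15))) + k(-212)) = √(√2*√(1/(-229 + 6)) + √2*√(-212)) = √(√2*√(1/(-223)) + √2*(2*I*√53)) = √(√2*√(-1/223) + 2*I*√106) = √(√2*(I*√223/223) + 2*I*√106) = √(I*√446/223 + 2*I*√106) = √(2*I*√106 + I*√446/223)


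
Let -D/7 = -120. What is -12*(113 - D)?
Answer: 8724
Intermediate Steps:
D = 840 (D = -7*(-120) = 840)
-12*(113 - D) = -12*(113 - 1*840) = -12*(113 - 840) = -12*(-727) = 8724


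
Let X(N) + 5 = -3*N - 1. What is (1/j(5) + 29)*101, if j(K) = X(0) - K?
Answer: 32118/11 ≈ 2919.8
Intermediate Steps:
X(N) = -6 - 3*N (X(N) = -5 + (-3*N - 1) = -5 + (-1 - 3*N) = -6 - 3*N)
j(K) = -6 - K (j(K) = (-6 - 3*0) - K = (-6 + 0) - K = -6 - K)
(1/j(5) + 29)*101 = (1/(-6 - 1*5) + 29)*101 = (1/(-6 - 5) + 29)*101 = (1/(-11) + 29)*101 = (-1/11 + 29)*101 = (318/11)*101 = 32118/11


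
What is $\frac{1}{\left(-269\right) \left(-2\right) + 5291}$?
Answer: $\frac{1}{5829} \approx 0.00017156$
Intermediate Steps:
$\frac{1}{\left(-269\right) \left(-2\right) + 5291} = \frac{1}{538 + 5291} = \frac{1}{5829}$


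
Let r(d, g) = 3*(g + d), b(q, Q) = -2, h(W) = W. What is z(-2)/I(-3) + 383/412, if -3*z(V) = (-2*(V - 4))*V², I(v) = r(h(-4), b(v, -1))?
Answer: 6743/3708 ≈ 1.8185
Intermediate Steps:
r(d, g) = 3*d + 3*g (r(d, g) = 3*(d + g) = 3*d + 3*g)
I(v) = -18 (I(v) = 3*(-4) + 3*(-2) = -12 - 6 = -18)
z(V) = -V²*(8 - 2*V)/3 (z(V) = -(-2*(V - 4))*V²/3 = -(-2*(-4 + V))*V²/3 = -(8 - 2*V)*V²/3 = -V²*(8 - 2*V)/3)
z(-2)/I(-3) + 383/412 = ((⅔)*(-2)²*(-4 - 2))/(-18) + 383/412 = ((⅔)*4*(-6))*(-1/18) + 383*(1/412) = -16*(-1/18) + 383/412 = 8/9 + 383/412 = 6743/3708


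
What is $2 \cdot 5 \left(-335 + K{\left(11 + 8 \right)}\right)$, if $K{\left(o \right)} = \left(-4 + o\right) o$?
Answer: $-500$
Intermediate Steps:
$K{\left(o \right)} = o \left(-4 + o\right)$
$2 \cdot 5 \left(-335 + K{\left(11 + 8 \right)}\right) = 2 \cdot 5 \left(-335 + \left(11 + 8\right) \left(-4 + \left(11 + 8\right)\right)\right) = 10 \left(-335 + 19 \left(-4 + 19\right)\right) = 10 \left(-335 + 19 \cdot 15\right) = 10 \left(-335 + 285\right) = 10 \left(-50\right) = -500$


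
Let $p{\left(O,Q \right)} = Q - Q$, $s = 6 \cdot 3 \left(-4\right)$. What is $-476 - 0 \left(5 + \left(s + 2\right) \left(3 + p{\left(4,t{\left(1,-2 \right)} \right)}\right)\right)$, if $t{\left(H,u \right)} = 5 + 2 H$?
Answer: $-476$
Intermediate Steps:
$s = -72$ ($s = 18 \left(-4\right) = -72$)
$p{\left(O,Q \right)} = 0$
$-476 - 0 \left(5 + \left(s + 2\right) \left(3 + p{\left(4,t{\left(1,-2 \right)} \right)}\right)\right) = -476 - 0 \left(5 + \left(-72 + 2\right) \left(3 + 0\right)\right) = -476 - 0 \left(5 - 210\right) = -476 - 0 \left(-205\right) = -476 - 0 = -476 + 0 = -476$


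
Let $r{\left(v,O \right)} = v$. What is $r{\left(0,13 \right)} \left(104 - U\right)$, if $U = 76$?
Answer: $0$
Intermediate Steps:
$r{\left(0,13 \right)} \left(104 - U\right) = 0 \left(104 - 76\right) = 0 \cdot 28 = 0$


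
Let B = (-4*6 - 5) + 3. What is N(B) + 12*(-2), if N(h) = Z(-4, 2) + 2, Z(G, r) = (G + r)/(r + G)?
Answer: -21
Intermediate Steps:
Z(G, r) = 1 (Z(G, r) = (G + r)/(G + r) = 1)
B = -26 (B = (-24 - 5) + 3 = -29 + 3 = -26)
N(h) = 3 (N(h) = 1 + 2 = 3)
N(B) + 12*(-2) = 3 + 12*(-2) = 3 - 24 = -21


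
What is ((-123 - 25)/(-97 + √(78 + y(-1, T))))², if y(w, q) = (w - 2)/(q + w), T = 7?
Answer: 87616/(194 - √310)² ≈ 2.8159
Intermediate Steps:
y(w, q) = (-2 + w)/(q + w)
((-123 - 25)/(-97 + √(78 + y(-1, T))))² = ((-123 - 25)/(-97 + √(78 + (-2 - 1)/(7 - 1))))² = (-148/(-97 + √(78 - 3/6)))² = (-148/(-97 + √(78 + (⅙)*(-3))))² = (-148/(-97 + √(78 - ½)))² = (-148/(-97 + √(155/2)))² = (-148/(-97 + √310/2))² = 21904/(-97 + √310/2)²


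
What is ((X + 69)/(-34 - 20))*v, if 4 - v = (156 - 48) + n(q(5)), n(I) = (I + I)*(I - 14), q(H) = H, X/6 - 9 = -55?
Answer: -161/3 ≈ -53.667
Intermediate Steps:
X = -276 (X = 54 + 6*(-55) = 54 - 330 = -276)
n(I) = 2*I*(-14 + I) (n(I) = (2*I)*(-14 + I) = 2*I*(-14 + I))
v = -14 (v = 4 - ((156 - 48) + 2*5*(-14 + 5)) = 4 - (108 + 2*5*(-9)) = 4 - (108 - 90) = 4 - 1*18 = 4 - 18 = -14)
((X + 69)/(-34 - 20))*v = ((-276 + 69)/(-34 - 20))*(-14) = -207/(-54)*(-14) = -207*(-1/54)*(-14) = (23/6)*(-14) = -161/3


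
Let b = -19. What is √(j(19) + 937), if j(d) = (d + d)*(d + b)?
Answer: √937 ≈ 30.610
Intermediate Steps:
j(d) = 2*d*(-19 + d) (j(d) = (d + d)*(d - 19) = (2*d)*(-19 + d) = 2*d*(-19 + d))
√(j(19) + 937) = √(2*19*(-19 + 19) + 937) = √(2*19*0 + 937) = √(0 + 937) = √937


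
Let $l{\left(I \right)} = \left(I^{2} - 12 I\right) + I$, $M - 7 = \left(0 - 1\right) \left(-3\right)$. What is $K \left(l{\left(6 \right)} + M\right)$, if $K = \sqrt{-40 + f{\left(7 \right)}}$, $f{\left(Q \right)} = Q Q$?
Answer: $-60$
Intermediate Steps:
$f{\left(Q \right)} = Q^{2}$
$M = 10$ ($M = 7 + \left(0 - 1\right) \left(-3\right) = 7 - -3 = 7 + 3 = 10$)
$K = 3$ ($K = \sqrt{-40 + 7^{2}} = \sqrt{-40 + 49} = \sqrt{9} = 3$)
$l{\left(I \right)} = I^{2} - 11 I$
$K \left(l{\left(6 \right)} + M\right) = 3 \left(6 \left(-11 + 6\right) + 10\right) = 3 \left(6 \left(-5\right) + 10\right) = 3 \left(-30 + 10\right) = 3 \left(-20\right) = -60$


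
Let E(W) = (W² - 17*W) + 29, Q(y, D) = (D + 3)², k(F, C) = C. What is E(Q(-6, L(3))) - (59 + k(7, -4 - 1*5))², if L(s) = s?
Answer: -1787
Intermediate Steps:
Q(y, D) = (3 + D)²
E(W) = 29 + W² - 17*W
E(Q(-6, L(3))) - (59 + k(7, -4 - 1*5))² = (29 + ((3 + 3)²)² - 17*(3 + 3)²) - (59 + (-4 - 1*5))² = (29 + (6²)² - 17*6²) - (59 + (-4 - 5))² = (29 + 36² - 17*36) - (59 - 9)² = (29 + 1296 - 612) - 1*50² = 713 - 1*2500 = 713 - 2500 = -1787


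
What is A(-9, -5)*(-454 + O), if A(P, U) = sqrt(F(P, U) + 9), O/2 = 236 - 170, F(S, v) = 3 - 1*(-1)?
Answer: -322*sqrt(13) ≈ -1161.0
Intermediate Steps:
F(S, v) = 4 (F(S, v) = 3 + 1 = 4)
O = 132 (O = 2*(236 - 170) = 2*66 = 132)
A(P, U) = sqrt(13) (A(P, U) = sqrt(4 + 9) = sqrt(13))
A(-9, -5)*(-454 + O) = sqrt(13)*(-454 + 132) = sqrt(13)*(-322) = -322*sqrt(13)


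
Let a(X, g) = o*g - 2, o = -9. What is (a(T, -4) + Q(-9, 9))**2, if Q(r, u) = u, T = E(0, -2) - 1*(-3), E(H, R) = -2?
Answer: 1849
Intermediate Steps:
T = 1 (T = -2 - 1*(-3) = -2 + 3 = 1)
a(X, g) = -2 - 9*g (a(X, g) = -9*g - 2 = -2 - 9*g)
(a(T, -4) + Q(-9, 9))**2 = ((-2 - 9*(-4)) + 9)**2 = ((-2 + 36) + 9)**2 = (34 + 9)**2 = 43**2 = 1849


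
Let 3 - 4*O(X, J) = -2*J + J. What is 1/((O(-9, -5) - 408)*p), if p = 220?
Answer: -1/89870 ≈ -1.1127e-5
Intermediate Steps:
O(X, J) = 3/4 + J/4 (O(X, J) = 3/4 - (-2*J + J)/4 = 3/4 - (-1)*J/4 = 3/4 + J/4)
1/((O(-9, -5) - 408)*p) = 1/(((3/4 + (1/4)*(-5)) - 408)*220) = 1/(((3/4 - 5/4) - 408)*220) = 1/((-1/2 - 408)*220) = 1/(-817/2*220) = 1/(-89870) = -1/89870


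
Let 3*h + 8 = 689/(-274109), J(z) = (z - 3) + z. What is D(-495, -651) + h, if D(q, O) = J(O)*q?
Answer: 177066830088/274109 ≈ 6.4597e+5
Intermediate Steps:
J(z) = -3 + 2*z (J(z) = (-3 + z) + z = -3 + 2*z)
D(q, O) = q*(-3 + 2*O) (D(q, O) = (-3 + 2*O)*q = q*(-3 + 2*O))
h = -731187/274109 (h = -8/3 + (689/(-274109))/3 = -8/3 + (689*(-1/274109))/3 = -8/3 + (⅓)*(-689/274109) = -8/3 - 689/822327 = -731187/274109 ≈ -2.6675)
D(-495, -651) + h = -495*(-3 + 2*(-651)) - 731187/274109 = -495*(-3 - 1302) - 731187/274109 = -495*(-1305) - 731187/274109 = 645975 - 731187/274109 = 177066830088/274109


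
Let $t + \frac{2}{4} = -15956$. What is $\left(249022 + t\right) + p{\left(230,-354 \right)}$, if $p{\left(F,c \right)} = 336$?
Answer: $\frac{466803}{2} \approx 2.334 \cdot 10^{5}$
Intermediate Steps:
$t = - \frac{31913}{2}$ ($t = - \frac{1}{2} - 15956 = - \frac{31913}{2} \approx -15957.0$)
$\left(249022 + t\right) + p{\left(230,-354 \right)} = \left(249022 - \frac{31913}{2}\right) + 336 = \frac{466131}{2} + 336 = \frac{466803}{2}$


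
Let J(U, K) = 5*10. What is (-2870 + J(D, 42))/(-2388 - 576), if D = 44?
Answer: 235/247 ≈ 0.95142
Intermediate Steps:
J(U, K) = 50
(-2870 + J(D, 42))/(-2388 - 576) = (-2870 + 50)/(-2388 - 576) = -2820/(-2964) = -2820*(-1/2964) = 235/247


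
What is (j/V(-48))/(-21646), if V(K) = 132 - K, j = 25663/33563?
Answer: -25663/130770845640 ≈ -1.9624e-7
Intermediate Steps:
j = 25663/33563 (j = 25663*(1/33563) = 25663/33563 ≈ 0.76462)
(j/V(-48))/(-21646) = (25663/(33563*(132 - 1*(-48))))/(-21646) = (25663/(33563*(132 + 48)))*(-1/21646) = ((25663/33563)/180)*(-1/21646) = ((25663/33563)*(1/180))*(-1/21646) = (25663/6041340)*(-1/21646) = -25663/130770845640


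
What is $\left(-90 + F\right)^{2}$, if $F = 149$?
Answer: $3481$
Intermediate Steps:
$\left(-90 + F\right)^{2} = \left(-90 + 149\right)^{2} = 59^{2} = 3481$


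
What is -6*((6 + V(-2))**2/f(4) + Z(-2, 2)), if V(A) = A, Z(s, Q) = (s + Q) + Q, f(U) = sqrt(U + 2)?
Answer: -12 - 16*sqrt(6) ≈ -51.192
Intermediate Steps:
f(U) = sqrt(2 + U)
Z(s, Q) = s + 2*Q (Z(s, Q) = (Q + s) + Q = s + 2*Q)
-6*((6 + V(-2))**2/f(4) + Z(-2, 2)) = -6*((6 - 2)**2/(sqrt(2 + 4)) + (-2 + 2*2)) = -6*(4**2/(sqrt(6)) + (-2 + 4)) = -6*(16*(sqrt(6)/6) + 2) = -6*(8*sqrt(6)/3 + 2) = -6*(2 + 8*sqrt(6)/3) = -12 - 16*sqrt(6)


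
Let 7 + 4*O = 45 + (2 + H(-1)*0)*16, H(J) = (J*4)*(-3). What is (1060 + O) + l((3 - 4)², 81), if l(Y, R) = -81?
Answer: 1993/2 ≈ 996.50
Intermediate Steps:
H(J) = -12*J (H(J) = (4*J)*(-3) = -12*J)
O = 35/2 (O = -7/4 + (45 + (2 - 12*(-1)*0)*16)/4 = -7/4 + (45 + (2 + 12*0)*16)/4 = -7/4 + (45 + (2 + 0)*16)/4 = -7/4 + (45 + 2*16)/4 = -7/4 + (45 + 32)/4 = -7/4 + (¼)*77 = -7/4 + 77/4 = 35/2 ≈ 17.500)
(1060 + O) + l((3 - 4)², 81) = (1060 + 35/2) - 81 = 2155/2 - 81 = 1993/2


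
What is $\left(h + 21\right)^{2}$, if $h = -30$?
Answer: $81$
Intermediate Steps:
$\left(h + 21\right)^{2} = \left(-30 + 21\right)^{2} = \left(-9\right)^{2} = 81$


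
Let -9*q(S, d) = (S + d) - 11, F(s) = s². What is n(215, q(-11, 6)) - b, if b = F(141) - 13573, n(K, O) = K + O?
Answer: -54821/9 ≈ -6091.2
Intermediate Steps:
q(S, d) = 11/9 - S/9 - d/9 (q(S, d) = -((S + d) - 11)/9 = -(-11 + S + d)/9 = 11/9 - S/9 - d/9)
b = 6308 (b = 141² - 13573 = 19881 - 13573 = 6308)
n(215, q(-11, 6)) - b = (215 + (11/9 - ⅑*(-11) - ⅑*6)) - 1*6308 = (215 + (11/9 + 11/9 - ⅔)) - 6308 = (215 + 16/9) - 6308 = 1951/9 - 6308 = -54821/9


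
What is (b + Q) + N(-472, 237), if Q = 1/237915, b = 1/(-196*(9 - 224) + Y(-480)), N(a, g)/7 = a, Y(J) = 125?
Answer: -6644659459444/2011095495 ≈ -3304.0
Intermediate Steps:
N(a, g) = 7*a
b = 1/42265 (b = 1/(-196*(9 - 224) + 125) = 1/(-196*(-215) + 125) = 1/(42140 + 125) = 1/42265 ≈ 2.3660e-5)
Q = 1/237915 ≈ 4.2032e-6
(b + Q) + N(-472, 237) = (1/42265 + 1/237915) + 7*(-472) = 56036/2011095495 - 3304 = -6644659459444/2011095495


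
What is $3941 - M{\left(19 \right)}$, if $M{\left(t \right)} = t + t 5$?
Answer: $3827$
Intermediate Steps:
$M{\left(t \right)} = 6 t$ ($M{\left(t \right)} = t + 5 t = 6 t$)
$3941 - M{\left(19 \right)} = 3941 - 6 \cdot 19 = 3941 - 114 = 3827$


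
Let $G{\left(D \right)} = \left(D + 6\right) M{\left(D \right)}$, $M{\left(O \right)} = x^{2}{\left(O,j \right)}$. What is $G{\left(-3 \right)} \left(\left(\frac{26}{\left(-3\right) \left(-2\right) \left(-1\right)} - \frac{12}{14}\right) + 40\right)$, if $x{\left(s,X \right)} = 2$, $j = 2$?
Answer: $\frac{2924}{7} \approx 417.71$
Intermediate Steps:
$M{\left(O \right)} = 4$ ($M{\left(O \right)} = 2^{2} = 4$)
$G{\left(D \right)} = 24 + 4 D$ ($G{\left(D \right)} = \left(D + 6\right) 4 = \left(6 + D\right) 4 = 24 + 4 D$)
$G{\left(-3 \right)} \left(\left(\frac{26}{\left(-3\right) \left(-2\right) \left(-1\right)} - \frac{12}{14}\right) + 40\right) = \left(24 + 4 \left(-3\right)\right) \left(\left(\frac{26}{\left(-3\right) \left(-2\right) \left(-1\right)} - \frac{12}{14}\right) + 40\right) = \left(24 - 12\right) \left(\left(\frac{26}{6 \left(-1\right)} - \frac{6}{7}\right) + 40\right) = 12 \left(\left(\frac{26}{-6} - \frac{6}{7}\right) + 40\right) = 12 \left(\left(26 \left(- \frac{1}{6}\right) - \frac{6}{7}\right) + 40\right) = 12 \left(\left(- \frac{13}{3} - \frac{6}{7}\right) + 40\right) = 12 \left(- \frac{109}{21} + 40\right) = 12 \cdot \frac{731}{21} = \frac{2924}{7}$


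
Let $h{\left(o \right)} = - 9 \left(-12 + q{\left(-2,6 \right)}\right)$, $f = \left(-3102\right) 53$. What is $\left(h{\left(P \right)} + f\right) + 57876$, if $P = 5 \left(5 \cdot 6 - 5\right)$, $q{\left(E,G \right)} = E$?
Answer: $-106404$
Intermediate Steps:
$f = -164406$
$P = 125$ ($P = 5 \left(30 - 5\right) = 5 \cdot 25 = 125$)
$h{\left(o \right)} = 126$ ($h{\left(o \right)} = - 9 \left(-12 - 2\right) = \left(-9\right) \left(-14\right) = 126$)
$\left(h{\left(P \right)} + f\right) + 57876 = \left(126 - 164406\right) + 57876 = -164280 + 57876 = -106404$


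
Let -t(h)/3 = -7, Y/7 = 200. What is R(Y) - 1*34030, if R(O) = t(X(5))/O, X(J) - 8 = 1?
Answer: -6805997/200 ≈ -34030.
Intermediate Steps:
Y = 1400 (Y = 7*200 = 1400)
X(J) = 9 (X(J) = 8 + 1 = 9)
t(h) = 21 (t(h) = -3*(-7) = 21)
R(O) = 21/O
R(Y) - 1*34030 = 21/1400 - 1*34030 = 21*(1/1400) - 34030 = 3/200 - 34030 = -6805997/200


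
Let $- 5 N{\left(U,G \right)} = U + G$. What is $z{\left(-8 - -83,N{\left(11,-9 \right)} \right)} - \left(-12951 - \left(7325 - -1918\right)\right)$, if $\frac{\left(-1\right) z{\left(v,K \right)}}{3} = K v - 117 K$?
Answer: $\frac{110718}{5} \approx 22144.0$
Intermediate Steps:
$N{\left(U,G \right)} = - \frac{G}{5} - \frac{U}{5}$ ($N{\left(U,G \right)} = - \frac{U + G}{5} = - \frac{G + U}{5} = - \frac{G}{5} - \frac{U}{5}$)
$z{\left(v,K \right)} = 351 K - 3 K v$ ($z{\left(v,K \right)} = - 3 \left(K v - 117 K\right) = - 3 \left(- 117 K + K v\right) = 351 K - 3 K v$)
$z{\left(-8 - -83,N{\left(11,-9 \right)} \right)} - \left(-12951 - \left(7325 - -1918\right)\right) = 3 \left(\left(- \frac{1}{5}\right) \left(-9\right) - \frac{11}{5}\right) \left(117 - \left(-8 - -83\right)\right) - \left(-12951 - \left(7325 - -1918\right)\right) = 3 \left(\frac{9}{5} - \frac{11}{5}\right) \left(117 - \left(-8 + 83\right)\right) - \left(-12951 - \left(7325 + 1918\right)\right) = 3 \left(- \frac{2}{5}\right) \left(117 - 75\right) - \left(-12951 - 9243\right) = 3 \left(- \frac{2}{5}\right) 42 - -22194 = - \frac{252}{5} + 22194 = \frac{110718}{5}$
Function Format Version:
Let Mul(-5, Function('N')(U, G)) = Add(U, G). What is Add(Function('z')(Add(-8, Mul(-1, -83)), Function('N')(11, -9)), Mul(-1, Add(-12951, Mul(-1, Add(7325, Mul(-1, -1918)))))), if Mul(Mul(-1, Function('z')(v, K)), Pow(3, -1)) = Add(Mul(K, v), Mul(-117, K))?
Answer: Rational(110718, 5) ≈ 22144.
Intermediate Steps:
Function('N')(U, G) = Add(Mul(Rational(-1, 5), G), Mul(Rational(-1, 5), U)) (Function('N')(U, G) = Mul(Rational(-1, 5), Add(U, G)) = Mul(Rational(-1, 5), Add(G, U)) = Add(Mul(Rational(-1, 5), G), Mul(Rational(-1, 5), U)))
Function('z')(v, K) = Add(Mul(351, K), Mul(-3, K, v)) (Function('z')(v, K) = Mul(-3, Add(Mul(K, v), Mul(-117, K))) = Mul(-3, Add(Mul(-117, K), Mul(K, v))) = Add(Mul(351, K), Mul(-3, K, v)))
Add(Function('z')(Add(-8, Mul(-1, -83)), Function('N')(11, -9)), Mul(-1, Add(-12951, Mul(-1, Add(7325, Mul(-1, -1918)))))) = Add(Mul(3, Add(Mul(Rational(-1, 5), -9), Mul(Rational(-1, 5), 11)), Add(117, Mul(-1, Add(-8, Mul(-1, -83))))), Mul(-1, Add(-12951, Mul(-1, Add(7325, Mul(-1, -1918)))))) = Add(Mul(3, Add(Rational(9, 5), Rational(-11, 5)), Add(117, Mul(-1, Add(-8, 83)))), Mul(-1, Add(-12951, Mul(-1, Add(7325, 1918))))) = Add(Mul(3, Rational(-2, 5), Add(117, Mul(-1, 75))), Mul(-1, Add(-12951, Mul(-1, 9243)))) = Add(Mul(3, Rational(-2, 5), Add(117, -75)), Mul(-1, Add(-12951, -9243))) = Add(Mul(3, Rational(-2, 5), 42), Mul(-1, -22194)) = Add(Rational(-252, 5), 22194) = Rational(110718, 5)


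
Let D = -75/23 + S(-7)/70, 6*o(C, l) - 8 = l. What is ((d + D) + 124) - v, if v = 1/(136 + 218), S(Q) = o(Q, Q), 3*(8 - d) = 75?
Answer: 59124827/569940 ≈ 103.74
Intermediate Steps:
d = -17 (d = 8 - 1/3*75 = 8 - 25 = -17)
o(C, l) = 4/3 + l/6
S(Q) = 4/3 + Q/6
D = -31477/9660 (D = -75/23 + (4/3 + (1/6)*(-7))/70 = -75*1/23 + (4/3 - 7/6)*(1/70) = -75/23 + (1/6)*(1/70) = -75/23 + 1/420 = -31477/9660 ≈ -3.2585)
v = 1/354 ≈ 0.0028249
((d + D) + 124) - v = ((-17 - 31477/9660) + 124) - 1*1/354 = (-195697/9660 + 124) - 1/354 = 1002143/9660 - 1/354 = 59124827/569940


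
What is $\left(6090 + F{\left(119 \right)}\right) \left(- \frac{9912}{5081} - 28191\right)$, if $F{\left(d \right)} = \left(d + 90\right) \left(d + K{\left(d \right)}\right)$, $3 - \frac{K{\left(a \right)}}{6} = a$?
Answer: $\frac{16402369598649}{5081} \approx 3.2282 \cdot 10^{9}$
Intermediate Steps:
$K{\left(a \right)} = 18 - 6 a$
$F{\left(d \right)} = \left(18 - 5 d\right) \left(90 + d\right)$ ($F{\left(d \right)} = \left(d + 90\right) \left(d - \left(-18 + 6 d\right)\right) = \left(90 + d\right) \left(18 - 5 d\right) = \left(18 - 5 d\right) \left(90 + d\right)$)
$\left(6090 + F{\left(119 \right)}\right) \left(- \frac{9912}{5081} - 28191\right) = \left(6090 - \left(49788 + 70805\right)\right) \left(- \frac{9912}{5081} - 28191\right) = \left(6090 - 120593\right) \left(\left(-9912\right) \frac{1}{5081} - 28191\right) = \left(6090 - 120593\right) \left(- \frac{9912}{5081} - 28191\right) = \left(6090 - 120593\right) \left(- \frac{143248383}{5081}\right) = \left(-114503\right) \left(- \frac{143248383}{5081}\right) = \frac{16402369598649}{5081}$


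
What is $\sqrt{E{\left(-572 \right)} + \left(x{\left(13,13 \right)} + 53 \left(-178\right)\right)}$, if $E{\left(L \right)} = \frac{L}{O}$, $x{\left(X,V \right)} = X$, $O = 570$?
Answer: $\frac{i \sqrt{765302235}}{285} \approx 97.067 i$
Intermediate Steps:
$E{\left(L \right)} = \frac{L}{570}$
$\sqrt{E{\left(-572 \right)} + \left(x{\left(13,13 \right)} + 53 \left(-178\right)\right)} = \sqrt{\frac{1}{570} \left(-572\right) + \left(13 + 53 \left(-178\right)\right)} = \sqrt{- \frac{286}{285} + \left(13 - 9434\right)} = \sqrt{- \frac{286}{285} - 9421} = \sqrt{- \frac{2685271}{285}} = \frac{i \sqrt{765302235}}{285}$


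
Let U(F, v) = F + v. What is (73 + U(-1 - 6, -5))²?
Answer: 3721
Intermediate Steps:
(73 + U(-1 - 6, -5))² = (73 + ((-1 - 6) - 5))² = (73 + (-7 - 5))² = (73 - 12)² = 61² = 3721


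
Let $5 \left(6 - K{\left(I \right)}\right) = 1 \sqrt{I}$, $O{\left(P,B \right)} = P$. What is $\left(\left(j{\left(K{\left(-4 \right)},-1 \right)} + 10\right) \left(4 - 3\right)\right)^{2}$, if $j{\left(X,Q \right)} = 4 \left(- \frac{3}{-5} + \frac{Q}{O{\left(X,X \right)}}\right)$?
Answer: $\frac{43969536}{319225} - \frac{13262 i}{12769} \approx 137.74 - 1.0386 i$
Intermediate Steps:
$K{\left(I \right)} = 6 - \frac{\sqrt{I}}{5}$ ($K{\left(I \right)} = 6 - \frac{1 \sqrt{I}}{5} = 6 - \frac{\sqrt{I}}{5}$)
$j{\left(X,Q \right)} = \frac{12}{5} + \frac{4 Q}{X}$ ($j{\left(X,Q \right)} = 4 \left(- \frac{3}{-5} + \frac{Q}{X}\right) = 4 \left(\left(-3\right) \left(- \frac{1}{5}\right) + \frac{Q}{X}\right) = 4 \left(\frac{3}{5} + \frac{Q}{X}\right) = \frac{12}{5} + \frac{4 Q}{X}$)
$\left(\left(j{\left(K{\left(-4 \right)},-1 \right)} + 10\right) \left(4 - 3\right)\right)^{2} = \left(\left(\left(\frac{12}{5} + 4 \left(-1\right) \frac{1}{6 - \frac{\sqrt{-4}}{5}}\right) + 10\right) \left(4 - 3\right)\right)^{2} = \left(\left(\left(\frac{12}{5} + 4 \left(-1\right) \frac{1}{6 - \frac{2 i}{5}}\right) + 10\right) 1\right)^{2} = \left(\left(\left(\frac{12}{5} + 4 \left(-1\right) \frac{25 \left(6 + \frac{2 i}{5}\right)}{904}\right) + 10\right) 1\right)^{2} = \left(\left(\left(\frac{12}{5} - \left(\frac{75}{113} + \frac{5 i}{113}\right)\right) + 10\right) 1\right)^{2} = \left(\left(\left(\frac{981}{565} - \frac{5 i}{113}\right) + 10\right) 1\right)^{2} = \left(\left(\frac{6631}{565} - \frac{5 i}{113}\right) 1\right)^{2} = \left(\frac{6631}{565} - \frac{5 i}{113}\right)^{2}$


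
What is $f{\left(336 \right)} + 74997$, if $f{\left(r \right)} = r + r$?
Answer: $75669$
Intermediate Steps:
$f{\left(r \right)} = 2 r$
$f{\left(336 \right)} + 74997 = 2 \cdot 336 + 74997 = 672 + 74997 = 75669$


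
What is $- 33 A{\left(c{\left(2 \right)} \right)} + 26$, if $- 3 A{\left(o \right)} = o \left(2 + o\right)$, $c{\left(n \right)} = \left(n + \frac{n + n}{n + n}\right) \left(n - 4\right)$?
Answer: $290$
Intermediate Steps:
$c{\left(n \right)} = \left(1 + n\right) \left(-4 + n\right)$ ($c{\left(n \right)} = \left(n + \frac{2 n}{2 n}\right) \left(-4 + n\right) = \left(n + 2 n \frac{1}{2 n}\right) \left(-4 + n\right) = \left(n + 1\right) \left(-4 + n\right) = \left(1 + n\right) \left(-4 + n\right)$)
$A{\left(o \right)} = - \frac{o \left(2 + o\right)}{3}$
$- 33 A{\left(c{\left(2 \right)} \right)} + 26 = - 33 \left(- \frac{\left(-4 + 2^{2} - 6\right) \left(2 - \left(10 - 4\right)\right)}{3}\right) + 26 = - 33 \left(- \frac{\left(-4 + 4 - 6\right) \left(2 - 6\right)}{3}\right) + 26 = - 33 \left(\left(- \frac{1}{3}\right) \left(-6\right) \left(2 - 6\right)\right) + 26 = - 33 \left(\left(- \frac{1}{3}\right) \left(-6\right) \left(-4\right)\right) + 26 = \left(-33\right) \left(-8\right) + 26 = 264 + 26 = 290$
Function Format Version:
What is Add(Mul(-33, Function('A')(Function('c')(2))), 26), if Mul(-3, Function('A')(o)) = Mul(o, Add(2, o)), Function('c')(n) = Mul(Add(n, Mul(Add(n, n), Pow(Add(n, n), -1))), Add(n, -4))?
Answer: 290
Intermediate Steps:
Function('c')(n) = Mul(Add(1, n), Add(-4, n)) (Function('c')(n) = Mul(Add(n, Mul(Mul(2, n), Pow(Mul(2, n), -1))), Add(-4, n)) = Mul(Add(n, Mul(Mul(2, n), Mul(Rational(1, 2), Pow(n, -1)))), Add(-4, n)) = Mul(Add(n, 1), Add(-4, n)) = Mul(Add(1, n), Add(-4, n)))
Function('A')(o) = Mul(Rational(-1, 3), o, Add(2, o)) (Function('A')(o) = Mul(Rational(-1, 3), Mul(o, Add(2, o))) = Mul(Rational(-1, 3), o, Add(2, o)))
Add(Mul(-33, Function('A')(Function('c')(2))), 26) = Add(Mul(-33, Mul(Rational(-1, 3), Add(-4, Pow(2, 2), Mul(-3, 2)), Add(2, Add(-4, Pow(2, 2), Mul(-3, 2))))), 26) = Add(Mul(-33, Mul(Rational(-1, 3), Add(-4, 4, -6), Add(2, Add(-4, 4, -6)))), 26) = Add(Mul(-33, Mul(Rational(-1, 3), -6, Add(2, -6))), 26) = Add(Mul(-33, Mul(Rational(-1, 3), -6, -4)), 26) = Add(Mul(-33, -8), 26) = Add(264, 26) = 290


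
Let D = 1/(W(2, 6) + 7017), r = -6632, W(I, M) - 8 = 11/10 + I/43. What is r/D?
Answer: -10018441788/215 ≈ -4.6597e+7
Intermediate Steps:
W(I, M) = 91/10 + I/43 (W(I, M) = 8 + (11/10 + I/43) = 91/10 + I/43)
D = 430/3021243 (D = 1/((91/10 + (1/43)*2) + 7017) = 1/((91/10 + 2/43) + 7017) = 1/(3933/430 + 7017) = 1/(3021243/430) = 430/3021243 ≈ 0.00014233)
r/D = -6632/430/3021243 = -6632*3021243/430 = -10018441788/215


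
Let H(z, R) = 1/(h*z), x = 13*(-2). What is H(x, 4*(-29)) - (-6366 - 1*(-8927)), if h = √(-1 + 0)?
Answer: -2561 + I/26 ≈ -2561.0 + 0.038462*I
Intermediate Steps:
x = -26
h = I (h = √(-1) = I ≈ 1.0*I)
H(z, R) = -I/z (H(z, R) = 1/(I*z) = -I/z)
H(x, 4*(-29)) - (-6366 - 1*(-8927)) = -1*I/(-26) - (-6366 - 1*(-8927)) = -1*I*(-1/26) - (-6366 + 8927) = I/26 - 1*2561 = I/26 - 2561 = -2561 + I/26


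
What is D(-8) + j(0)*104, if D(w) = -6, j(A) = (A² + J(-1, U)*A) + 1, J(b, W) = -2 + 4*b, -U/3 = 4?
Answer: 98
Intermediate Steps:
U = -12 (U = -3*4 = -12)
j(A) = 1 + A² - 6*A (j(A) = (A² + (-2 + 4*(-1))*A) + 1 = (A² + (-2 - 4)*A) + 1 = (A² - 6*A) + 1 = 1 + A² - 6*A)
D(-8) + j(0)*104 = -6 + (1 + 0² - 6*0)*104 = -6 + (1 + 0 + 0)*104 = -6 + 1*104 = -6 + 104 = 98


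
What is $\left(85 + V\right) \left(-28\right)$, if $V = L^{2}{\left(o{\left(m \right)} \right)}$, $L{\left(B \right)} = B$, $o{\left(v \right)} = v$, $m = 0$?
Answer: $-2380$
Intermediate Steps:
$V = 0$ ($V = 0^{2} = 0$)
$\left(85 + V\right) \left(-28\right) = \left(85 + 0\right) \left(-28\right) = 85 \left(-28\right) = -2380$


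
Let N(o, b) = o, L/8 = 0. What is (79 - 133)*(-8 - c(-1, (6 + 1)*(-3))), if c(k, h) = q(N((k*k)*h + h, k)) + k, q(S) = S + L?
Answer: -1890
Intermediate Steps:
L = 0 (L = 8*0 = 0)
q(S) = S (q(S) = S + 0 = S)
c(k, h) = h + k + h*k**2 (c(k, h) = ((k*k)*h + h) + k = (k**2*h + h) + k = (h*k**2 + h) + k = (h + h*k**2) + k = h + k + h*k**2)
(79 - 133)*(-8 - c(-1, (6 + 1)*(-3))) = (79 - 133)*(-8 - (-1 + ((6 + 1)*(-3))*(1 + (-1)**2))) = -54*(-8 - (-1 + (7*(-3))*(1 + 1))) = -54*(-8 - (-1 - 21*2)) = -54*(-8 - (-1 - 42)) = -54*(-8 - 1*(-43)) = -54*(-8 + 43) = -54*35 = -1890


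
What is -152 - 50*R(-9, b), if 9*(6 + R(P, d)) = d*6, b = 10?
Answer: -556/3 ≈ -185.33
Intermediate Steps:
R(P, d) = -6 + 2*d/3 (R(P, d) = -6 + (d*6)/9 = -6 + (6*d)/9 = -6 + 2*d/3)
-152 - 50*R(-9, b) = -152 - 50*(-6 + (⅔)*10) = -152 - 50*(-6 + 20/3) = -152 - 50*⅔ = -152 - 100/3 = -556/3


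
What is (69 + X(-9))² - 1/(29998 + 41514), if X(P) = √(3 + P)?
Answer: 340039559/71512 + 138*I*√6 ≈ 4755.0 + 338.03*I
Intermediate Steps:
(69 + X(-9))² - 1/(29998 + 41514) = (69 + √(3 - 9))² - 1/(29998 + 41514) = (69 + √(-6))² - 1/71512 = (69 + I*√6)² - 1*1/71512 = (69 + I*√6)² - 1/71512 = -1/71512 + (69 + I*√6)²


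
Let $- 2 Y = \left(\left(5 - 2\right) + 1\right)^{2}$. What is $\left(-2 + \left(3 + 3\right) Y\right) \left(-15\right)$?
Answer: $750$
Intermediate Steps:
$Y = -8$ ($Y = - \frac{\left(\left(5 - 2\right) + 1\right)^{2}}{2} = - \frac{\left(3 + 1\right)^{2}}{2} = - \frac{4^{2}}{2} = \left(- \frac{1}{2}\right) 16 = -8$)
$\left(-2 + \left(3 + 3\right) Y\right) \left(-15\right) = \left(-2 + \left(3 + 3\right) \left(-8\right)\right) \left(-15\right) = \left(-2 + 6 \left(-8\right)\right) \left(-15\right) = \left(-2 - 48\right) \left(-15\right) = \left(-50\right) \left(-15\right) = 750$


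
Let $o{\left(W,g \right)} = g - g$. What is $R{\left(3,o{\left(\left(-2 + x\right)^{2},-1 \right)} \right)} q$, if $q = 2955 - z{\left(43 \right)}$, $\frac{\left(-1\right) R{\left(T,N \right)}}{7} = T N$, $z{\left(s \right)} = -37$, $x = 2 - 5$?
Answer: $0$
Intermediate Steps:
$x = -3$ ($x = 2 - 5 = -3$)
$o{\left(W,g \right)} = 0$
$R{\left(T,N \right)} = - 7 N T$ ($R{\left(T,N \right)} = - 7 T N = - 7 N T$)
$q = 2992$ ($q = 2955 - -37 = 2955 + 37 = 2992$)
$R{\left(3,o{\left(\left(-2 + x\right)^{2},-1 \right)} \right)} q = \left(-7\right) 0 \cdot 3 \cdot 2992 = 0 \cdot 2992 = 0$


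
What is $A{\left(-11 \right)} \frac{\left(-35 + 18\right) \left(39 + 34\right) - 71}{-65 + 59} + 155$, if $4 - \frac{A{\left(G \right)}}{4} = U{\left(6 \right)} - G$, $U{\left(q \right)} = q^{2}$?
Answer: $- \frac{112367}{3} \approx -37456.0$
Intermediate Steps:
$A{\left(G \right)} = -128 + 4 G$ ($A{\left(G \right)} = 16 - 4 \left(6^{2} - G\right) = 16 - 4 \left(36 - G\right) = 16 + \left(-144 + 4 G\right) = -128 + 4 G$)
$A{\left(-11 \right)} \frac{\left(-35 + 18\right) \left(39 + 34\right) - 71}{-65 + 59} + 155 = \left(-128 + 4 \left(-11\right)\right) \frac{\left(-35 + 18\right) \left(39 + 34\right) - 71}{-65 + 59} + 155 = \left(-128 - 44\right) \frac{\left(-17\right) 73 - 71}{-6} + 155 = - 172 \left(-1241 - 71\right) \left(- \frac{1}{6}\right) + 155 = - 172 \left(\left(-1312\right) \left(- \frac{1}{6}\right)\right) + 155 = \left(-172\right) \frac{656}{3} + 155 = - \frac{112832}{3} + 155 = - \frac{112367}{3}$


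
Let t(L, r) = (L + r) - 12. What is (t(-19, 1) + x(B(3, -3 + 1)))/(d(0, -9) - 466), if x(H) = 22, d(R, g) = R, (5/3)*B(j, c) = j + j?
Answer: 4/233 ≈ 0.017167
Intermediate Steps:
B(j, c) = 6*j/5 (B(j, c) = 3*(j + j)/5 = 3*(2*j)/5 = 6*j/5)
t(L, r) = -12 + L + r
(t(-19, 1) + x(B(3, -3 + 1)))/(d(0, -9) - 466) = ((-12 - 19 + 1) + 22)/(0 - 466) = (-30 + 22)/(-466) = -8*(-1/466) = 4/233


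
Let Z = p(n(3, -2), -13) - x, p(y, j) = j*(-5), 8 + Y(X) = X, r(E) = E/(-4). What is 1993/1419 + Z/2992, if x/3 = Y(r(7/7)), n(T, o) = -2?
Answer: 2214695/1543872 ≈ 1.4345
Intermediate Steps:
r(E) = -E/4 (r(E) = E*(-¼) = -E/4)
Y(X) = -8 + X
p(y, j) = -5*j
x = -99/4 (x = 3*(-8 - 7/(4*7)) = 3*(-8 - ¼*1) = 3*(-8 - ¼) = 3*(-33/4) = -99/4 ≈ -24.750)
Z = 359/4 (Z = -5*(-13) - 1*(-99/4) = 65 + 99/4 = 359/4 ≈ 89.750)
1993/1419 + Z/2992 = 1993/1419 + (359/4)/2992 = 1993*(1/1419) + (359/4)*(1/2992) = 1993/1419 + 359/11968 = 2214695/1543872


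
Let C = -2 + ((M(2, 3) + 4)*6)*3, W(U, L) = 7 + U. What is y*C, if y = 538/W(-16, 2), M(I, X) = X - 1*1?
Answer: -57028/9 ≈ -6336.4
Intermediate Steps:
M(I, X) = -1 + X (M(I, X) = X - 1 = -1 + X)
y = -538/9 (y = 538/(7 - 16) = 538/(-9) = 538*(-⅑) = -538/9 ≈ -59.778)
C = 106 (C = -2 + (((-1 + 3) + 4)*6)*3 = -2 + ((2 + 4)*6)*3 = -2 + (6*6)*3 = -2 + 36*3 = -2 + 108 = 106)
y*C = -538/9*106 = -57028/9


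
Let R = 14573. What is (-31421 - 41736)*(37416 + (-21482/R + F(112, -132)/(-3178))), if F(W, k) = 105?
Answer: -18109254345207893/6616142 ≈ -2.7371e+9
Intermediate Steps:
(-31421 - 41736)*(37416 + (-21482/R + F(112, -132)/(-3178))) = (-31421 - 41736)*(37416 + (-21482/14573 + 105/(-3178))) = -73157*(37416 + (-21482*1/14573 + 105*(-1/3178))) = -73157*(37416 + (-21482/14573 - 15/454)) = -73157*(37416 - 9971423/6616142) = -73157*247539597649/6616142 = -18109254345207893/6616142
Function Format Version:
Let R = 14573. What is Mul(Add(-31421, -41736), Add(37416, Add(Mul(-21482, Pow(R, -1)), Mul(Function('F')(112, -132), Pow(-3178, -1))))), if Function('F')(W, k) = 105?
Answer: Rational(-18109254345207893, 6616142) ≈ -2.7371e+9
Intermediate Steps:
Mul(Add(-31421, -41736), Add(37416, Add(Mul(-21482, Pow(R, -1)), Mul(Function('F')(112, -132), Pow(-3178, -1))))) = Mul(Add(-31421, -41736), Add(37416, Add(Mul(-21482, Pow(14573, -1)), Mul(105, Pow(-3178, -1))))) = Mul(-73157, Add(37416, Add(Mul(-21482, Rational(1, 14573)), Mul(105, Rational(-1, 3178))))) = Mul(-73157, Add(37416, Add(Rational(-21482, 14573), Rational(-15, 454)))) = Mul(-73157, Add(37416, Rational(-9971423, 6616142))) = Mul(-73157, Rational(247539597649, 6616142)) = Rational(-18109254345207893, 6616142)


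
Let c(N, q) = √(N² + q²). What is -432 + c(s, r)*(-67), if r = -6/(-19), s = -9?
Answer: -432 - 201*√3253/19 ≈ -1035.4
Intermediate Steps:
r = 6/19 (r = -6*(-1/19) = 6/19 ≈ 0.31579)
-432 + c(s, r)*(-67) = -432 + √((-9)² + (6/19)²)*(-67) = -432 + √(81 + 36/361)*(-67) = -432 + √(29277/361)*(-67) = -432 + (3*√3253/19)*(-67) = -432 - 201*√3253/19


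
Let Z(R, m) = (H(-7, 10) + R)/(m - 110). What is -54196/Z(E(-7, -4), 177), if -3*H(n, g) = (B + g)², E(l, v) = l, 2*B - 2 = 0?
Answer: 5446698/71 ≈ 76714.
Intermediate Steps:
B = 1 (B = 1 + (½)*0 = 1 + 0 = 1)
H(n, g) = -(1 + g)²/3
Z(R, m) = (-121/3 + R)/(-110 + m) (Z(R, m) = (-(1 + 10)²/3 + R)/(m - 110) = (-⅓*11² + R)/(-110 + m) = (-⅓*121 + R)/(-110 + m) = (-121/3 + R)/(-110 + m))
-54196/Z(E(-7, -4), 177) = -54196*(-110 + 177)/(-121/3 - 7) = -54196/(-142/3/67) = -54196/((1/67)*(-142/3)) = -54196/(-142/201) = -54196*(-201/142) = 5446698/71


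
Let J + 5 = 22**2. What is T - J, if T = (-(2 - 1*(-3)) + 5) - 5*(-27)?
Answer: -344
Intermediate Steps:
J = 479 (J = -5 + 22**2 = -5 + 484 = 479)
T = 135 (T = (-(2 + 3) + 5) + 135 = (-1*5 + 5) + 135 = (-5 + 5) + 135 = 0 + 135 = 135)
T - J = 135 - 1*479 = 135 - 479 = -344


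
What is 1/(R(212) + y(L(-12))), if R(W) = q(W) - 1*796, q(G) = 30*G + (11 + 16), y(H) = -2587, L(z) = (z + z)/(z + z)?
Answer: 1/3004 ≈ 0.00033289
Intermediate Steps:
L(z) = 1 (L(z) = (2*z)/((2*z)) = (2*z)*(1/(2*z)) = 1)
q(G) = 27 + 30*G (q(G) = 30*G + 27 = 27 + 30*G)
R(W) = -769 + 30*W (R(W) = (27 + 30*W) - 1*796 = (27 + 30*W) - 796 = -769 + 30*W)
1/(R(212) + y(L(-12))) = 1/((-769 + 30*212) - 2587) = 1/((-769 + 6360) - 2587) = 1/(5591 - 2587) = 1/3004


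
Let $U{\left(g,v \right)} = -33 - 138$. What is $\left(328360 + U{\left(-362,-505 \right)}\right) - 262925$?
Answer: $65264$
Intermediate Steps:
$U{\left(g,v \right)} = -171$
$\left(328360 + U{\left(-362,-505 \right)}\right) - 262925 = \left(328360 - 171\right) - 262925 = 328189 - 262925 = 65264$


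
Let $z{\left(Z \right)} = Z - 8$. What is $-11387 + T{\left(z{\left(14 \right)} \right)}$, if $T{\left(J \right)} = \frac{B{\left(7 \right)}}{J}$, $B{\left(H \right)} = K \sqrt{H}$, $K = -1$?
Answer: $-11387 - \frac{\sqrt{7}}{6} \approx -11387.0$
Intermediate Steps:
$z{\left(Z \right)} = -8 + Z$ ($z{\left(Z \right)} = Z - 8 = -8 + Z$)
$B{\left(H \right)} = - \sqrt{H}$
$T{\left(J \right)} = - \frac{\sqrt{7}}{J}$ ($T{\left(J \right)} = \frac{\left(-1\right) \sqrt{7}}{J} = - \frac{\sqrt{7}}{J}$)
$-11387 + T{\left(z{\left(14 \right)} \right)} = -11387 - \frac{\sqrt{7}}{-8 + 14} = -11387 - \frac{\sqrt{7}}{6}$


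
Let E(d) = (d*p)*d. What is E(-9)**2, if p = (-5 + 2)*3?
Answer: 531441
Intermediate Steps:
p = -9 (p = -3*3 = -9)
E(d) = -9*d**2 (E(d) = (d*(-9))*d = (-9*d)*d = -9*d**2)
E(-9)**2 = (-9*(-9)**2)**2 = (-9*81)**2 = (-729)**2 = 531441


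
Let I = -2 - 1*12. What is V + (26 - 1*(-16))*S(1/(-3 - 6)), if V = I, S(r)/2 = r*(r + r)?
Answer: -322/27 ≈ -11.926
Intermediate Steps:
S(r) = 4*r² (S(r) = 2*(r*(r + r)) = 2*(r*(2*r)) = 2*(2*r²) = 4*r²)
I = -14 (I = -2 - 12 = -14)
V = -14
V + (26 - 1*(-16))*S(1/(-3 - 6)) = -14 + (26 - 1*(-16))*(4*(1/(-3 - 6))²) = -14 + (26 + 16)*(4*(1/(-9))²) = -14 + 42*(4*(-⅑)²) = -14 + 42*(4*(1/81)) = -14 + 42*(4/81) = -14 + 56/27 = -322/27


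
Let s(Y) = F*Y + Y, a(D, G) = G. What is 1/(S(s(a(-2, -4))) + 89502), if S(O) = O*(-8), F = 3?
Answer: 1/89630 ≈ 1.1157e-5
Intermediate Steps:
s(Y) = 4*Y (s(Y) = 3*Y + Y = 4*Y)
S(O) = -8*O
1/(S(s(a(-2, -4))) + 89502) = 1/(-32*(-4) + 89502) = 1/(-8*(-16) + 89502) = 1/(128 + 89502) = 1/89630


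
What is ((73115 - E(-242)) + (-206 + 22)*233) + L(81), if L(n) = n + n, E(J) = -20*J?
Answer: 25565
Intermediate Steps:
L(n) = 2*n
((73115 - E(-242)) + (-206 + 22)*233) + L(81) = ((73115 - (-20)*(-242)) + (-206 + 22)*233) + 2*81 = ((73115 - 1*4840) - 184*233) + 162 = ((73115 - 4840) - 42872) + 162 = (68275 - 42872) + 162 = 25403 + 162 = 25565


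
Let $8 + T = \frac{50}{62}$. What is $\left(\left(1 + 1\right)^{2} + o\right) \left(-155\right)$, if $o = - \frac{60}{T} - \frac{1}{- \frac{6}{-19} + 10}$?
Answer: $- \frac{82949025}{43708} \approx -1897.8$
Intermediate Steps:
$T = - \frac{223}{31}$ ($T = -8 + \frac{50}{62} = -8 + 50 \cdot \frac{1}{62} = -8 + \frac{25}{31} = - \frac{223}{31} \approx -7.1936$)
$o = \frac{360323}{43708}$ ($o = - \frac{60}{- \frac{223}{31}} - \frac{1}{- \frac{6}{-19} + 10} = \left(-60\right) \left(- \frac{31}{223}\right) - \frac{1}{\left(-6\right) \left(- \frac{1}{19}\right) + 10} = \frac{1860}{223} - \frac{1}{\frac{6}{19} + 10} = \frac{1860}{223} - \frac{1}{\frac{196}{19}} = \frac{1860}{223} - \frac{19}{196} = \frac{360323}{43708} \approx 8.2439$)
$\left(\left(1 + 1\right)^{2} + o\right) \left(-155\right) = \left(\left(1 + 1\right)^{2} + \frac{360323}{43708}\right) \left(-155\right) = \left(2^{2} + \frac{360323}{43708}\right) \left(-155\right) = \left(4 + \frac{360323}{43708}\right) \left(-155\right) = \frac{535155}{43708} \left(-155\right) = - \frac{82949025}{43708}$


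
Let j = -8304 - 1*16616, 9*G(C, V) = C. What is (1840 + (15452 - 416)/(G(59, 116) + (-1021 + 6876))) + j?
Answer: -608713498/26377 ≈ -23077.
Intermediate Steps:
G(C, V) = C/9
j = -24920 (j = -8304 - 16616 = -24920)
(1840 + (15452 - 416)/(G(59, 116) + (-1021 + 6876))) + j = (1840 + (15452 - 416)/((⅑)*59 + (-1021 + 6876))) - 24920 = (1840 + 15036/(59/9 + 5855)) - 24920 = (1840 + 15036/(52754/9)) - 24920 = (1840 + 15036*(9/52754)) - 24920 = (1840 + 67662/26377) - 24920 = 48601342/26377 - 24920 = -608713498/26377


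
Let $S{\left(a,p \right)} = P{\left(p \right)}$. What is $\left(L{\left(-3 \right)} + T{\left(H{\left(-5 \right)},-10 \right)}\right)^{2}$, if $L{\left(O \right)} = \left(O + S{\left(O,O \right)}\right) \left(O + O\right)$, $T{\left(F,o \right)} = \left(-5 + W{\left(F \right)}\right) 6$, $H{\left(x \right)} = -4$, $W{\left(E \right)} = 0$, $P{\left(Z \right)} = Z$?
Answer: $36$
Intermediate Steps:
$S{\left(a,p \right)} = p$
$T{\left(F,o \right)} = -30$ ($T{\left(F,o \right)} = \left(-5 + 0\right) 6 = \left(-5\right) 6 = -30$)
$L{\left(O \right)} = 4 O^{2}$ ($L{\left(O \right)} = \left(O + O\right) \left(O + O\right) = 2 O 2 O = 4 O^{2}$)
$\left(L{\left(-3 \right)} + T{\left(H{\left(-5 \right)},-10 \right)}\right)^{2} = \left(4 \left(-3\right)^{2} - 30\right)^{2} = \left(4 \cdot 9 - 30\right)^{2} = \left(36 - 30\right)^{2} = 6^{2} = 36$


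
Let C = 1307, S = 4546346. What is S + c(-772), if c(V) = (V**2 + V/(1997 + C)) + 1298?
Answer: 4248636535/826 ≈ 5.1436e+6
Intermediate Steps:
c(V) = 1298 + V**2 + V/3304 (c(V) = (V**2 + V/(1997 + 1307)) + 1298 = (V**2 + V/3304) + 1298 = 1298 + V**2 + V/3304)
S + c(-772) = 4546346 + (1298 + (-772)**2 + (1/3304)*(-772)) = 4546346 + (1298 + 595984 - 193/826) = 4546346 + 493354739/826 = 4248636535/826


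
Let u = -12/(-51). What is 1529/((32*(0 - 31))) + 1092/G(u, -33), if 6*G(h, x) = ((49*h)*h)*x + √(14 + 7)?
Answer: -2362771991239/31536456736 - 26058552*√21/31790783 ≈ -78.678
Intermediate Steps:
u = 4/17 (u = -12*(-1/51) = 4/17 ≈ 0.23529)
G(h, x) = √21/6 + 49*x*h²/6 (G(h, x) = (((49*h)*h)*x + √(14 + 7))/6 = ((49*h²)*x + √21)/6 = (49*x*h² + √21)/6 = (√21 + 49*x*h²)/6 = √21/6 + 49*x*h²/6)
1529/((32*(0 - 31))) + 1092/G(u, -33) = 1529/((32*(0 - 31))) + 1092/(√21/6 + (49/6)*(-33)*(4/17)²) = 1529/((32*(-31))) + 1092/(√21/6 + (49/6)*(-33)*(16/289)) = 1529/(-992) + 1092/(√21/6 - 4312/289) = 1529*(-1/992) + 1092/(-4312/289 + √21/6) = -1529/992 + 1092/(-4312/289 + √21/6)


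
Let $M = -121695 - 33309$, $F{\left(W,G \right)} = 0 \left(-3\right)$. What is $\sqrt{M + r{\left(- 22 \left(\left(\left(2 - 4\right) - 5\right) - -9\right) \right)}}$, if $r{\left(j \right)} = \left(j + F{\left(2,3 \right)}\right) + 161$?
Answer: $i \sqrt{154887} \approx 393.56 i$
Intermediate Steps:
$F{\left(W,G \right)} = 0$
$r{\left(j \right)} = 161 + j$ ($r{\left(j \right)} = \left(j + 0\right) + 161 = j + 161 = 161 + j$)
$M = -155004$ ($M = -121695 - 33309 = -155004$)
$\sqrt{M + r{\left(- 22 \left(\left(\left(2 - 4\right) - 5\right) - -9\right) \right)}} = \sqrt{-155004 + \left(161 - 22 \left(\left(\left(2 - 4\right) - 5\right) - -9\right)\right)} = \sqrt{-155004 + \left(161 - 22 \left(\left(-2 - 5\right) + 9\right)\right)} = \sqrt{-155004 + \left(161 - 22 \left(-7 + 9\right)\right)} = \sqrt{-155004 + \left(161 - 44\right)} = \sqrt{-155004 + 117} = \sqrt{-154887} = i \sqrt{154887}$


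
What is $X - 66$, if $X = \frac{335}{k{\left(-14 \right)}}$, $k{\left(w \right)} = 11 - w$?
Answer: $- \frac{263}{5} \approx -52.6$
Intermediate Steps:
$X = \frac{67}{5}$ ($X = \frac{335}{11 - -14} = \frac{335}{11 + 14} = \frac{335}{25} = 335 \cdot \frac{1}{25} = \frac{67}{5} \approx 13.4$)
$X - 66 = \frac{67}{5} - 66 = - \frac{263}{5}$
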